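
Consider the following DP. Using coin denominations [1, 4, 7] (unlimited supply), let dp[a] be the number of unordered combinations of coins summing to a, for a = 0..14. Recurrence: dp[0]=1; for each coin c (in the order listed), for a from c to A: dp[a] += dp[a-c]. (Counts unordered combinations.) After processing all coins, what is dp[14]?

7

after  coin     0     1     2     3     4     5     6     7     8     9    10    11    12    13    14
          1     1     1     1     1     1     1     1     1     1     1     1     1     1     1     1
          4     1     1     1     1     2     2     2     2     3     3     3     3     4     4     4
          7     1     1     1     1     2     2     2     3     4     4     4     5     6     6     7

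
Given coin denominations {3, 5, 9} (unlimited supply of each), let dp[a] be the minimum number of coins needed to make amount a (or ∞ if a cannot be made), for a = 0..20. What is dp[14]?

2

 a  0  1  2  3  4  5  6  7  8  9 10 11 12 13 14 15 16 17 18 19 20
dp  0  -  -  1  -  1  2  -  2  1  2  3  2  3  2  3  4  3  2  3  4
(- denotes ∞ / unreachable)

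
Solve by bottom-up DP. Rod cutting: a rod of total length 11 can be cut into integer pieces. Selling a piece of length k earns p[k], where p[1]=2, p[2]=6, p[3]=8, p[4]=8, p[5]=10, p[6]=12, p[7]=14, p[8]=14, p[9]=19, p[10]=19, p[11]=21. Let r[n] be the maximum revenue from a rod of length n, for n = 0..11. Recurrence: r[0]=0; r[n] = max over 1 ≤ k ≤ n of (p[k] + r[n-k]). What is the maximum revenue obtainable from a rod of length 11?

   n    0    1    2    3    4    5    6    7    8    9   10   11
r[n]    0    2    6    8   12   14   18   20   24   26   30   32

32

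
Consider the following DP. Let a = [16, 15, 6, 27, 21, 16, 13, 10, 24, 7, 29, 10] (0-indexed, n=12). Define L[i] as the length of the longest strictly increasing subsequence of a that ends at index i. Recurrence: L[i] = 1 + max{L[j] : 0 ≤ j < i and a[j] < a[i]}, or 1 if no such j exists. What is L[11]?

   i    0    1    2    3    4    5    6    7    8    9   10   11
a[i]   16   15    6   27   21   16   13   10   24    7   29   10
L[i]    1    1    1    2    2    2    2    2    3    2    4    3

3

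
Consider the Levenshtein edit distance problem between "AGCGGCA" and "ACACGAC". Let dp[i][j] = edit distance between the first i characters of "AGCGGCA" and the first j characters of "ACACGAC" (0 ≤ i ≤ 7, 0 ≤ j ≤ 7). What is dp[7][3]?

4

   ''  A  C  A  C  G  A  C
''  0  1  2  3  4  5  6  7
 A  1  0  1  2  3  4  5  6
 G  2  1  1  2  3  3  4  5
 C  3  2  1  2  2  3  4  4
 G  4  3  2  2  3  2  3  4
 G  5  4  3  3  3  3  3  4
 C  6  5  4  4  3  4  4  3
 A  7  6  5  4  4  4  4  4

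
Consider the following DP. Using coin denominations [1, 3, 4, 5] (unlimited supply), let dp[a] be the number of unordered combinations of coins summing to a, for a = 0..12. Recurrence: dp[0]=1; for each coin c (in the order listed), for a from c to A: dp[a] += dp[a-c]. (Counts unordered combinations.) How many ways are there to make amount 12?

after  coin     0     1     2     3     4     5     6     7     8     9    10    11    12
          1     1     1     1     1     1     1     1     1     1     1     1     1     1
          3     1     1     1     2     2     2     3     3     3     4     4     4     5
          4     1     1     1     2     3     3     4     5     6     7     8     9    11
          5     1     1     1     2     3     4     5     6     8    10    12    14    17

17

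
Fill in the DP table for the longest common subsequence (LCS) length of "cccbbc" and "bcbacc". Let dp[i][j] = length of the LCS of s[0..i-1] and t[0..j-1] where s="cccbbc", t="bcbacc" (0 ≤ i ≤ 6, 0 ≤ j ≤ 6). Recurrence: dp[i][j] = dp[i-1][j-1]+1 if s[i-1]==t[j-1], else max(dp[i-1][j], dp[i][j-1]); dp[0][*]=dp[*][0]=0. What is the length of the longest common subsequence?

   ''  b  c  b  a  c  c
''  0  0  0  0  0  0  0
 c  0  0  1  1  1  1  1
 c  0  0  1  1  1  2  2
 c  0  0  1  1  1  2  3
 b  0  1  1  2  2  2  3
 b  0  1  1  2  2  2  3
 c  0  1  2  2  2  3  3

3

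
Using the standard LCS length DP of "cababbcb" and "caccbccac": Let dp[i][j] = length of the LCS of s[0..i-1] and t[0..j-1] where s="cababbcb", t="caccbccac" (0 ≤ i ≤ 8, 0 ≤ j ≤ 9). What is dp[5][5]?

3

   ''  c  a  c  c  b  c  c  a  c
''  0  0  0  0  0  0  0  0  0  0
 c  0  1  1  1  1  1  1  1  1  1
 a  0  1  2  2  2  2  2  2  2  2
 b  0  1  2  2  2  3  3  3  3  3
 a  0  1  2  2  2  3  3  3  4  4
 b  0  1  2  2  2  3  3  3  4  4
 b  0  1  2  2  2  3  3  3  4  4
 c  0  1  2  3  3  3  4  4  4  5
 b  0  1  2  3  3  4  4  4  4  5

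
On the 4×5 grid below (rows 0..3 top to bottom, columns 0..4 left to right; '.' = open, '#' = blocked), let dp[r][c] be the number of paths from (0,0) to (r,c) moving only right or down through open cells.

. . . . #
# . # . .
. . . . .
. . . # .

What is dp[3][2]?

2

r\c   0   1   2   3   4
  0   1   1   1   1   0
  1   0   1   0   1   1
  2   0   1   1   2   3
  3   0   1   2   0   3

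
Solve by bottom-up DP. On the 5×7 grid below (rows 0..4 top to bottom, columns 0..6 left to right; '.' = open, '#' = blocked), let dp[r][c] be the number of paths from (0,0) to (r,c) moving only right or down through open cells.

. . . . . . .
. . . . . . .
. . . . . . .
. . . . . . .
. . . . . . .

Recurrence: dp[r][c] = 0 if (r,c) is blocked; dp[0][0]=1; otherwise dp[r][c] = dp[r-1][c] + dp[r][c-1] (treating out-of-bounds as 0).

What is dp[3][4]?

r\c   0   1   2   3   4   5   6
  0   1   1   1   1   1   1   1
  1   1   2   3   4   5   6   7
  2   1   3   6  10  15  21  28
  3   1   4  10  20  35  56  84
  4   1   5  15  35  70 126 210

35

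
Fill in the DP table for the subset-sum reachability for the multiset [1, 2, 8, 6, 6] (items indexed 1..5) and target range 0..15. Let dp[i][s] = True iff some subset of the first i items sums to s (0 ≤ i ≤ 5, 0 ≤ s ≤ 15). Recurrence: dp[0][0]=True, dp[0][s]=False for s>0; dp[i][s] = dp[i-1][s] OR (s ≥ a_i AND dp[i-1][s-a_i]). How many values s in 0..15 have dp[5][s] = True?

14

i\s   0   1   2   3   4   5   6   7   8   9  10  11  12  13  14  15
  0   T   F   F   F   F   F   F   F   F   F   F   F   F   F   F   F
  1   T   T   F   F   F   F   F   F   F   F   F   F   F   F   F   F
  2   T   T   T   T   F   F   F   F   F   F   F   F   F   F   F   F
  3   T   T   T   T   F   F   F   F   T   T   T   T   F   F   F   F
  4   T   T   T   T   F   F   T   T   T   T   T   T   F   F   T   T
  5   T   T   T   T   F   F   T   T   T   T   T   T   T   T   T   T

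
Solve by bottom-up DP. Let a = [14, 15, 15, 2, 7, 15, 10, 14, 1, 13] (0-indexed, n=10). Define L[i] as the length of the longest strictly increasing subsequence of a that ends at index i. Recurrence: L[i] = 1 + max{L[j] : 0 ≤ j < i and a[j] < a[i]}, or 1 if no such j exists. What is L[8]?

1

   i    0    1    2    3    4    5    6    7    8    9
a[i]   14   15   15    2    7   15   10   14    1   13
L[i]    1    2    2    1    2    3    3    4    1    4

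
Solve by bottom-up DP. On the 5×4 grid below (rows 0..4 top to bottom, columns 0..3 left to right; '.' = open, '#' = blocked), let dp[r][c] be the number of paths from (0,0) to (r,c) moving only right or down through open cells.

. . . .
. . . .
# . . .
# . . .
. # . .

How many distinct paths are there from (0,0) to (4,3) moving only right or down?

r\c   0   1   2   3
  0   1   1   1   1
  1   1   2   3   4
  2   0   2   5   9
  3   0   2   7  16
  4   0   0   7  23

23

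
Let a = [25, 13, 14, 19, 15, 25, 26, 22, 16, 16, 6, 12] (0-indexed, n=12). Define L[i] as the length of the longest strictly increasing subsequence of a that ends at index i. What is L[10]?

   i    0    1    2    3    4    5    6    7    8    9   10   11
a[i]   25   13   14   19   15   25   26   22   16   16    6   12
L[i]    1    1    2    3    3    4    5    4    4    4    1    2

1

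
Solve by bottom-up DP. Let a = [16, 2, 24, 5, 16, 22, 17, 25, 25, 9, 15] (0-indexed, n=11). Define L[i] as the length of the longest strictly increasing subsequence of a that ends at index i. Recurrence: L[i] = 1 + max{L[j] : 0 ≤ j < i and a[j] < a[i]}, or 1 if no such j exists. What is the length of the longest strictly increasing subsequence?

5

   i    0    1    2    3    4    5    6    7    8    9   10
a[i]   16    2   24    5   16   22   17   25   25    9   15
L[i]    1    1    2    2    3    4    4    5    5    3    4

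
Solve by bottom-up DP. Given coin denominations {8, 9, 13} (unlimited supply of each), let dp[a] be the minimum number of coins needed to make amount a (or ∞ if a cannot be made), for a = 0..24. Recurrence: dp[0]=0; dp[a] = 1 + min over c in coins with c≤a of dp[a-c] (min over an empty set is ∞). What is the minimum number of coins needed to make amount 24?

 a  0  1  2  3  4  5  6  7  8  9 10 11 12 13 14 15 16 17 18 19 20 21 22 23 24
dp  0  -  -  -  -  -  -  -  1  1  -  -  -  1  -  -  2  2  2  -  -  2  2  -  3
(- denotes ∞ / unreachable)

3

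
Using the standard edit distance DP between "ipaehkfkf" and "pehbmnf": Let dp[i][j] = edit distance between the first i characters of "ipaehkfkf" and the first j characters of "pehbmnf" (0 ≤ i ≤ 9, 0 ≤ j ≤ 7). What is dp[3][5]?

   ''  p  e  h  b  m  n  f
''  0  1  2  3  4  5  6  7
 i  1  1  2  3  4  5  6  7
 p  2  1  2  3  4  5  6  7
 a  3  2  2  3  4  5  6  7
 e  4  3  2  3  4  5  6  7
 h  5  4  3  2  3  4  5  6
 k  6  5  4  3  3  4  5  6
 f  7  6  5  4  4  4  5  5
 k  8  7  6  5  5  5  5  6
 f  9  8  7  6  6  6  6  5

5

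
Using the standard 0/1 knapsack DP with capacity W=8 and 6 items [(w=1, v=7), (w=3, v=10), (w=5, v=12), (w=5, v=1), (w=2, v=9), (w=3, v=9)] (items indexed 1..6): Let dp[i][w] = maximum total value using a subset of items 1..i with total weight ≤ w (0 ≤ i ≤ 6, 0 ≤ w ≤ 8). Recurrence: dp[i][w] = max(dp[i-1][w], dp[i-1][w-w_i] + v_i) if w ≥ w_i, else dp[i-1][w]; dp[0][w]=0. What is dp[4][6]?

19

i\w   0   1   2   3   4   5   6   7   8
  0   0   0   0   0   0   0   0   0   0
  1   0   7   7   7   7   7   7   7   7
  2   0   7   7  10  17  17  17  17  17
  3   0   7   7  10  17  17  19  19  22
  4   0   7   7  10  17  17  19  19  22
  5   0   7   9  16  17  19  26  26  28
  6   0   7   9  16  17  19  26  26  28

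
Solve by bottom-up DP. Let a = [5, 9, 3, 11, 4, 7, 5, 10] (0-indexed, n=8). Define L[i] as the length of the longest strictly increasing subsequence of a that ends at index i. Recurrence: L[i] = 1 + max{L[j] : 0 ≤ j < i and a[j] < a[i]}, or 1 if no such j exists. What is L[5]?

   i    0    1    2    3    4    5    6    7
a[i]    5    9    3   11    4    7    5   10
L[i]    1    2    1    3    2    3    3    4

3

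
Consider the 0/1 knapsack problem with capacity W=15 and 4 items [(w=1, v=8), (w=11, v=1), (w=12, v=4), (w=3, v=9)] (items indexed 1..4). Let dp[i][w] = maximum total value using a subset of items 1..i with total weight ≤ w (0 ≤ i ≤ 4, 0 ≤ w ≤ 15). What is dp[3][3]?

i\w   0   1   2   3   4   5   6   7   8   9  10  11  12  13  14  15
  0   0   0   0   0   0   0   0   0   0   0   0   0   0   0   0   0
  1   0   8   8   8   8   8   8   8   8   8   8   8   8   8   8   8
  2   0   8   8   8   8   8   8   8   8   8   8   8   9   9   9   9
  3   0   8   8   8   8   8   8   8   8   8   8   8   9  12  12  12
  4   0   8   8   9  17  17  17  17  17  17  17  17  17  17  17  18

8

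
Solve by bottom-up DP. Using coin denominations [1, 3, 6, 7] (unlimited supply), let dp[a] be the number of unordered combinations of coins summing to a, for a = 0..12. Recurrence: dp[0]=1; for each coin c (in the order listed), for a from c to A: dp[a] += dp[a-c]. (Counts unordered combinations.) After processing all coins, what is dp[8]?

after  coin     0     1     2     3     4     5     6     7     8     9    10    11    12
          1     1     1     1     1     1     1     1     1     1     1     1     1     1
          3     1     1     1     2     2     2     3     3     3     4     4     4     5
          6     1     1     1     2     2     2     4     4     4     6     6     6     9
          7     1     1     1     2     2     2     4     5     5     7     8     8    11

5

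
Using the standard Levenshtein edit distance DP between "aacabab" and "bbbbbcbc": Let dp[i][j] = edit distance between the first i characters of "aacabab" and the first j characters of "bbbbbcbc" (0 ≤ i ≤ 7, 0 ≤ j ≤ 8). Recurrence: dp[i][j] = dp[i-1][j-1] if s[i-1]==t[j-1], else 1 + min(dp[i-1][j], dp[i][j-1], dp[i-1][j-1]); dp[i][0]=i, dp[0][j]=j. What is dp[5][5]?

   ''  b  b  b  b  b  c  b  c
''  0  1  2  3  4  5  6  7  8
 a  1  1  2  3  4  5  6  7  8
 a  2  2  2  3  4  5  6  7  8
 c  3  3  3  3  4  5  5  6  7
 a  4  4  4  4  4  5  6  6  7
 b  5  4  4  4  4  4  5  6  7
 a  6  5  5  5  5  5  5  6  7
 b  7  6  5  5  5  5  6  5  6

4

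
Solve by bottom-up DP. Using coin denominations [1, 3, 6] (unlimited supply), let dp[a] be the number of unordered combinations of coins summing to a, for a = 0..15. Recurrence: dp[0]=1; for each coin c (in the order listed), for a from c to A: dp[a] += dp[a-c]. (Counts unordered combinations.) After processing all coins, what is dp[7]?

4

after  coin     0     1     2     3     4     5     6     7     8     9    10    11    12    13    14    15
          1     1     1     1     1     1     1     1     1     1     1     1     1     1     1     1     1
          3     1     1     1     2     2     2     3     3     3     4     4     4     5     5     5     6
          6     1     1     1     2     2     2     4     4     4     6     6     6     9     9     9    12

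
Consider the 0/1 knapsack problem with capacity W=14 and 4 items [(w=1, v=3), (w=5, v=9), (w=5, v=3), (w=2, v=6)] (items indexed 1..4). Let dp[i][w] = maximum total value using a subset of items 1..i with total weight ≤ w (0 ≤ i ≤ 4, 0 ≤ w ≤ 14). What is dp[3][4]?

i\w   0   1   2   3   4   5   6   7   8   9  10  11  12  13  14
  0   0   0   0   0   0   0   0   0   0   0   0   0   0   0   0
  1   0   3   3   3   3   3   3   3   3   3   3   3   3   3   3
  2   0   3   3   3   3   9  12  12  12  12  12  12  12  12  12
  3   0   3   3   3   3   9  12  12  12  12  12  15  15  15  15
  4   0   3   6   9   9   9  12  15  18  18  18  18  18  21  21

3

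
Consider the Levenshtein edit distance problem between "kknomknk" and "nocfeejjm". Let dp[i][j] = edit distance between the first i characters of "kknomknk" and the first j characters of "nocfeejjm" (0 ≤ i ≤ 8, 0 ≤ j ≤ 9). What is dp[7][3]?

5

   ''  n  o  c  f  e  e  j  j  m
''  0  1  2  3  4  5  6  7  8  9
 k  1  1  2  3  4  5  6  7  8  9
 k  2  2  2  3  4  5  6  7  8  9
 n  3  2  3  3  4  5  6  7  8  9
 o  4  3  2  3  4  5  6  7  8  9
 m  5  4  3  3  4  5  6  7  8  8
 k  6  5  4  4  4  5  6  7  8  9
 n  7  6  5  5  5  5  6  7  8  9
 k  8  7  6  6  6  6  6  7  8  9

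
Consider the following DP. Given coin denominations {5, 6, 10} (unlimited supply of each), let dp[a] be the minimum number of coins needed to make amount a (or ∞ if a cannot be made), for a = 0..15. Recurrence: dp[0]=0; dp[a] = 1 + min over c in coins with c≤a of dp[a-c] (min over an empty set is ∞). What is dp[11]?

2

 a  0  1  2  3  4  5  6  7  8  9 10 11 12 13 14 15
dp  0  -  -  -  -  1  1  -  -  -  1  2  2  -  -  2
(- denotes ∞ / unreachable)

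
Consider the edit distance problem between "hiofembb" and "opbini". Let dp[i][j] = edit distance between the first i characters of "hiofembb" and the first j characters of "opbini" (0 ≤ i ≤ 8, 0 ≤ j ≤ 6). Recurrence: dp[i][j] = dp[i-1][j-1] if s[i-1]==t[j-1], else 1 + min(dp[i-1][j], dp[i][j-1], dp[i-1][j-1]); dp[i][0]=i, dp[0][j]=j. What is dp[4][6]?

5

   ''  o  p  b  i  n  i
''  0  1  2  3  4  5  6
 h  1  1  2  3  4  5  6
 i  2  2  2  3  3  4  5
 o  3  2  3  3  4  4  5
 f  4  3  3  4  4  5  5
 e  5  4  4  4  5  5  6
 m  6  5  5  5  5  6  6
 b  7  6  6  5  6  6  7
 b  8  7  7  6  6  7  7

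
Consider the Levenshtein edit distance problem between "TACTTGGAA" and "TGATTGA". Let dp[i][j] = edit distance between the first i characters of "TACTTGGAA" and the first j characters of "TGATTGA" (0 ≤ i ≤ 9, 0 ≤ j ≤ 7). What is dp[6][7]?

   ''  T  G  A  T  T  G  A
''  0  1  2  3  4  5  6  7
 T  1  0  1  2  3  4  5  6
 A  2  1  1  1  2  3  4  5
 C  3  2  2  2  2  3  4  5
 T  4  3  3  3  2  2  3  4
 T  5  4  4  4  3  2  3  4
 G  6  5  4  5  4  3  2  3
 G  7  6  5  5  5  4  3  3
 A  8  7  6  5  6  5  4  3
 A  9  8  7  6  6  6  5  4

3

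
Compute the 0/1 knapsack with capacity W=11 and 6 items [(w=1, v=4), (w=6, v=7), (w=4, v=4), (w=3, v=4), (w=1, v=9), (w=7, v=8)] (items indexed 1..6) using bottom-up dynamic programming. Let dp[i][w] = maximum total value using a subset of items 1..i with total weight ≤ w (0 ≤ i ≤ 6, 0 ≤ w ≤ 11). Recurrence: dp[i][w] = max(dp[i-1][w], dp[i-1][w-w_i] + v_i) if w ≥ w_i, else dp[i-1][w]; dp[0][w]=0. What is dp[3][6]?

8

i\w   0   1   2   3   4   5   6   7   8   9  10  11
  0   0   0   0   0   0   0   0   0   0   0   0   0
  1   0   4   4   4   4   4   4   4   4   4   4   4
  2   0   4   4   4   4   4   7  11  11  11  11  11
  3   0   4   4   4   4   8   8  11  11  11  11  15
  4   0   4   4   4   8   8   8  11  12  12  15  15
  5   0   9  13  13  13  17  17  17  20  21  21  24
  6   0   9  13  13  13  17  17  17  20  21  21  24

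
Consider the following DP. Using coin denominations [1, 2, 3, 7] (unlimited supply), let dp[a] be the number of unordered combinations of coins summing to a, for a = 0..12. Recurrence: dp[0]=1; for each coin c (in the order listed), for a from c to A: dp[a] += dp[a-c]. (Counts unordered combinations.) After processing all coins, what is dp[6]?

7

after  coin     0     1     2     3     4     5     6     7     8     9    10    11    12
          1     1     1     1     1     1     1     1     1     1     1     1     1     1
          2     1     1     2     2     3     3     4     4     5     5     6     6     7
          3     1     1     2     3     4     5     7     8    10    12    14    16    19
          7     1     1     2     3     4     5     7     9    11    14    17    20    24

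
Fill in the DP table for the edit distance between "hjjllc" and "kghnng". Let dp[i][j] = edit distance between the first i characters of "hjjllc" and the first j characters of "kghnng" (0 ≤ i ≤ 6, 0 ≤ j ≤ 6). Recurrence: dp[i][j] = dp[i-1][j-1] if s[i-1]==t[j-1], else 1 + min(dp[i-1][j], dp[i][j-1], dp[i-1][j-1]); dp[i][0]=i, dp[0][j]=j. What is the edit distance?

   ''  k  g  h  n  n  g
''  0  1  2  3  4  5  6
 h  1  1  2  2  3  4  5
 j  2  2  2  3  3  4  5
 j  3  3  3  3  4  4  5
 l  4  4  4  4  4  5  5
 l  5  5  5  5  5  5  6
 c  6  6  6  6  6  6  6

6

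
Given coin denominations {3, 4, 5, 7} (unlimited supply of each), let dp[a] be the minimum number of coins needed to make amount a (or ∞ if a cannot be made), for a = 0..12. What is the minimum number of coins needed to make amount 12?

 a  0  1  2  3  4  5  6  7  8  9 10 11 12
dp  0  -  -  1  1  1  2  1  2  2  2  2  2
(- denotes ∞ / unreachable)

2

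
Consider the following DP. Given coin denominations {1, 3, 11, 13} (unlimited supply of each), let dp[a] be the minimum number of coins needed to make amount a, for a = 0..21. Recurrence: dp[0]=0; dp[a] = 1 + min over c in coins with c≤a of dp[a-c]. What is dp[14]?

2

 a  0  1  2  3  4  5  6  7  8  9 10 11 12 13 14 15 16 17 18 19 20 21
dp  0  1  2  1  2  3  2  3  4  3  4  1  2  1  2  3  2  3  4  3  4  5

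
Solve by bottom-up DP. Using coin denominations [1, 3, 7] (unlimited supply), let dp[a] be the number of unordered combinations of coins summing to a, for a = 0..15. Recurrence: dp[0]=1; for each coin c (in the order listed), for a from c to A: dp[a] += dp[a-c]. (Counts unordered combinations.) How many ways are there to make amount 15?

after  coin     0     1     2     3     4     5     6     7     8     9    10    11    12    13    14    15
          1     1     1     1     1     1     1     1     1     1     1     1     1     1     1     1     1
          3     1     1     1     2     2     2     3     3     3     4     4     4     5     5     5     6
          7     1     1     1     2     2     2     3     4     4     5     6     6     7     8     9    10

10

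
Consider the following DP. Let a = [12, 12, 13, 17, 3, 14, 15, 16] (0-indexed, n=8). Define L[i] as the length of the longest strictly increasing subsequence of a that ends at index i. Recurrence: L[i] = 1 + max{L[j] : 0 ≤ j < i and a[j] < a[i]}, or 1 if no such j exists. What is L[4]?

   i    0    1    2    3    4    5    6    7
a[i]   12   12   13   17    3   14   15   16
L[i]    1    1    2    3    1    3    4    5

1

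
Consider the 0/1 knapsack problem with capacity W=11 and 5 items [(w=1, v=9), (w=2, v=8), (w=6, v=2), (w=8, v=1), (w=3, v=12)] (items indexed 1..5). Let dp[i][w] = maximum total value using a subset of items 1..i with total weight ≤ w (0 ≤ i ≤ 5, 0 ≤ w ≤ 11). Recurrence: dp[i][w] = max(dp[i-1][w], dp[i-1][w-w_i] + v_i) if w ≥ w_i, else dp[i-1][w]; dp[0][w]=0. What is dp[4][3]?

17

i\w   0   1   2   3   4   5   6   7   8   9  10  11
  0   0   0   0   0   0   0   0   0   0   0   0   0
  1   0   9   9   9   9   9   9   9   9   9   9   9
  2   0   9   9  17  17  17  17  17  17  17  17  17
  3   0   9   9  17  17  17  17  17  17  19  19  19
  4   0   9   9  17  17  17  17  17  17  19  19  19
  5   0   9   9  17  21  21  29  29  29  29  29  29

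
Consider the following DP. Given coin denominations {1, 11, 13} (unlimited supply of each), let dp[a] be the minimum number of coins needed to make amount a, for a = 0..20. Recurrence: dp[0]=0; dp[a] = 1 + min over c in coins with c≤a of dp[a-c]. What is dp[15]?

3

 a  0  1  2  3  4  5  6  7  8  9 10 11 12 13 14 15 16 17 18 19 20
dp  0  1  2  3  4  5  6  7  8  9 10  1  2  1  2  3  4  5  6  7  8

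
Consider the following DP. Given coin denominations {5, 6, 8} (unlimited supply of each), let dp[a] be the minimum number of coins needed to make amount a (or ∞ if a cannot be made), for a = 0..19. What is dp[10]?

 a  0  1  2  3  4  5  6  7  8  9 10 11 12 13 14 15 16 17 18 19
dp  0  -  -  -  -  1  1  -  1  -  2  2  2  2  2  3  2  3  3  3
(- denotes ∞ / unreachable)

2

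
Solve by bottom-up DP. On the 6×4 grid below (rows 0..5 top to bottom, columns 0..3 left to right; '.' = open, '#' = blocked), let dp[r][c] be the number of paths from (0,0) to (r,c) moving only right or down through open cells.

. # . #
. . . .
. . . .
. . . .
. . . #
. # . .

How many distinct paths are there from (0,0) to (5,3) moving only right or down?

r\c   0   1   2   3
  0   1   0   0   0
  1   1   1   1   1
  2   1   2   3   4
  3   1   3   6  10
  4   1   4  10   0
  5   1   0  10  10

10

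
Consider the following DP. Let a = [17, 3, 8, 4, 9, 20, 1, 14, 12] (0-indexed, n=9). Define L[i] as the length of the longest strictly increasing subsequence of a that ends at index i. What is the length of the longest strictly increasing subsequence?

4

   i    0    1    2    3    4    5    6    7    8
a[i]   17    3    8    4    9   20    1   14   12
L[i]    1    1    2    2    3    4    1    4    4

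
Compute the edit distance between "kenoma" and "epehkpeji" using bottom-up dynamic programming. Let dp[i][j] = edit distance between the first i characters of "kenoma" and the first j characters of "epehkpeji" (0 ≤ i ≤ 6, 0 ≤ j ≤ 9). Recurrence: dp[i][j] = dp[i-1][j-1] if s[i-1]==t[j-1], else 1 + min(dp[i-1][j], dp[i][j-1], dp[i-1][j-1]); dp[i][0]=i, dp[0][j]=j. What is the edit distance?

8

   ''  e  p  e  h  k  p  e  j  i
''  0  1  2  3  4  5  6  7  8  9
 k  1  1  2  3  4  4  5  6  7  8
 e  2  1  2  2  3  4  5  5  6  7
 n  3  2  2  3  3  4  5  6  6  7
 o  4  3  3  3  4  4  5  6  7  7
 m  5  4  4  4  4  5  5  6  7  8
 a  6  5  5  5  5  5  6  6  7  8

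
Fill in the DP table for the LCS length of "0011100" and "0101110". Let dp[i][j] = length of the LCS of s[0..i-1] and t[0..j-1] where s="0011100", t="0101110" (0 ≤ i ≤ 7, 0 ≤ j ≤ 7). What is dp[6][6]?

   ''  0  1  0  1  1  1  0
''  0  0  0  0  0  0  0  0
 0  0  1  1  1  1  1  1  1
 0  0  1  1  2  2  2  2  2
 1  0  1  2  2  3  3  3  3
 1  0  1  2  2  3  4  4  4
 1  0  1  2  2  3  4  5  5
 0  0  1  2  3  3  4  5  6
 0  0  1  2  3  3  4  5  6

5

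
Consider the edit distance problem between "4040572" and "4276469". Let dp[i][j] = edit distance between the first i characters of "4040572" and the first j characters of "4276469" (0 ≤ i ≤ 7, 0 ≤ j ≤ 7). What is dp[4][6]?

   ''  4  2  7  6  4  6  9
''  0  1  2  3  4  5  6  7
 4  1  0  1  2  3  4  5  6
 0  2  1  1  2  3  4  5  6
 4  3  2  2  2  3  3  4  5
 0  4  3  3  3  3  4  4  5
 5  5  4  4  4  4  4  5  5
 7  6  5  5  4  5  5  5  6
 2  7  6  5  5  5  6  6  6

4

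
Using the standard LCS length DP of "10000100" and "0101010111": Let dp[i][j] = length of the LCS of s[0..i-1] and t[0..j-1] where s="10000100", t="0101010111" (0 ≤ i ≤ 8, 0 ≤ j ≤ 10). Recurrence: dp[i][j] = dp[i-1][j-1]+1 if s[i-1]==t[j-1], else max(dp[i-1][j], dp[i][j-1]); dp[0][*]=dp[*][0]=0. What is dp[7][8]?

   ''  0  1  0  1  0  1  0  1  1  1
''  0  0  0  0  0  0  0  0  0  0  0
 1  0  0  1  1  1  1  1  1  1  1  1
 0  0  1  1  2  2  2  2  2  2  2  2
 0  0  1  1  2  2  3  3  3  3  3  3
 0  0  1  1  2  2  3  3  4  4  4  4
 0  0  1  1  2  2  3  3  4  4  4  4
 1  0  1  2  2  3  3  4  4  5  5  5
 0  0  1  2  3  3  4  4  5  5  5  5
 0  0  1  2  3  3  4  4  5  5  5  5

5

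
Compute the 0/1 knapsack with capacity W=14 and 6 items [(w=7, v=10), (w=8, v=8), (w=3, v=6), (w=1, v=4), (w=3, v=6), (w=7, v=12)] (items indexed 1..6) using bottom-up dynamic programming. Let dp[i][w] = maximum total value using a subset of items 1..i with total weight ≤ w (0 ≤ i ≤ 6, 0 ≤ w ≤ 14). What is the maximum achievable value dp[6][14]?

i\w   0   1   2   3   4   5   6   7   8   9  10  11  12  13  14
  0   0   0   0   0   0   0   0   0   0   0   0   0   0   0   0
  1   0   0   0   0   0   0   0  10  10  10  10  10  10  10  10
  2   0   0   0   0   0   0   0  10  10  10  10  10  10  10  10
  3   0   0   0   6   6   6   6  10  10  10  16  16  16  16  16
  4   0   4   4   6  10  10  10  10  14  14  16  20  20  20  20
  5   0   4   4   6  10  10  12  16  16  16  16  20  20  22  26
  6   0   4   4   6  10  10  12  16  16  16  18  22  22  24  28

28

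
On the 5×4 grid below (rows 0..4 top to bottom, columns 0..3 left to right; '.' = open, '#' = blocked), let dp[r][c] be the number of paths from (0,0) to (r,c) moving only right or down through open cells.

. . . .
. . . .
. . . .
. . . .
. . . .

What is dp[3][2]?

10

r\c   0   1   2   3
  0   1   1   1   1
  1   1   2   3   4
  2   1   3   6  10
  3   1   4  10  20
  4   1   5  15  35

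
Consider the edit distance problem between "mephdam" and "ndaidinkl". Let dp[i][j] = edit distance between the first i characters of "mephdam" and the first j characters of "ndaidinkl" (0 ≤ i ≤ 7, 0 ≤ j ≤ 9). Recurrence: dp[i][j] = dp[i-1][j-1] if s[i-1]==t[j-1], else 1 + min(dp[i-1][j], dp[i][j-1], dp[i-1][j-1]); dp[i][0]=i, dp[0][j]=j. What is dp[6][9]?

8

   ''  n  d  a  i  d  i  n  k  l
''  0  1  2  3  4  5  6  7  8  9
 m  1  1  2  3  4  5  6  7  8  9
 e  2  2  2  3  4  5  6  7  8  9
 p  3  3  3  3  4  5  6  7  8  9
 h  4  4  4  4  4  5  6  7  8  9
 d  5  5  4  5  5  4  5  6  7  8
 a  6  6  5  4  5  5  5  6  7  8
 m  7  7  6  5  5  6  6  6  7  8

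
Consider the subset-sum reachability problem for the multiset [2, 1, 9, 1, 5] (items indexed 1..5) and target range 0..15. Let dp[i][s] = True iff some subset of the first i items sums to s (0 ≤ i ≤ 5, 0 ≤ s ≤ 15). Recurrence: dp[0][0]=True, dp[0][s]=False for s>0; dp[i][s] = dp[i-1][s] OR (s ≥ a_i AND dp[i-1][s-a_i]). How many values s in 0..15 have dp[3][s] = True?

i\s   0   1   2   3   4   5   6   7   8   9  10  11  12  13  14  15
  0   T   F   F   F   F   F   F   F   F   F   F   F   F   F   F   F
  1   T   F   T   F   F   F   F   F   F   F   F   F   F   F   F   F
  2   T   T   T   T   F   F   F   F   F   F   F   F   F   F   F   F
  3   T   T   T   T   F   F   F   F   F   T   T   T   T   F   F   F
  4   T   T   T   T   T   F   F   F   F   T   T   T   T   T   F   F
  5   T   T   T   T   T   T   T   T   T   T   T   T   T   T   T   T

8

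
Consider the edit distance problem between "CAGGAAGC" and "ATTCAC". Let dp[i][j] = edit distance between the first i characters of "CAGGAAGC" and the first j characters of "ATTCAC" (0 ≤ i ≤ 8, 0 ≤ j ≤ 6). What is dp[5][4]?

   ''  A  T  T  C  A  C
''  0  1  2  3  4  5  6
 C  1  1  2  3  3  4  5
 A  2  1  2  3  4  3  4
 G  3  2  2  3  4  4  4
 G  4  3  3  3  4  5  5
 A  5  4  4  4  4  4  5
 A  6  5  5  5  5  4  5
 G  7  6  6  6  6  5  5
 C  8  7  7  7  6  6  5

4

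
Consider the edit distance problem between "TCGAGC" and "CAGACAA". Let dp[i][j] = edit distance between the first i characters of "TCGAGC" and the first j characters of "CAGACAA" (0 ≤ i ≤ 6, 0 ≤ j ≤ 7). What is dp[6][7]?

   ''  C  A  G  A  C  A  A
''  0  1  2  3  4  5  6  7
 T  1  1  2  3  4  5  6  7
 C  2  1  2  3  4  4  5  6
 G  3  2  2  2  3  4  5  6
 A  4  3  2  3  2  3  4  5
 G  5  4  3  2  3  3  4  5
 C  6  5  4  3  3  3  4  5

5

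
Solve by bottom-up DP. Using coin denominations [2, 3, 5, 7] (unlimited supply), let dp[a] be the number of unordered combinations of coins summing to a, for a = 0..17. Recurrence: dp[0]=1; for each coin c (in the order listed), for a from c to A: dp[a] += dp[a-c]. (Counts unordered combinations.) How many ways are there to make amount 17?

13

after  coin     0     1     2     3     4     5     6     7     8     9    10    11    12    13    14    15    16    17
          2     1     0     1     0     1     0     1     0     1     0     1     0     1     0     1     0     1     0
          3     1     0     1     1     1     1     2     1     2     2     2     2     3     2     3     3     3     3
          5     1     0     1     1     1     2     2     2     3     3     4     4     5     5     6     7     7     8
          7     1     0     1     1     1     2     2     3     3     4     5     5     7     7     9    10    11    13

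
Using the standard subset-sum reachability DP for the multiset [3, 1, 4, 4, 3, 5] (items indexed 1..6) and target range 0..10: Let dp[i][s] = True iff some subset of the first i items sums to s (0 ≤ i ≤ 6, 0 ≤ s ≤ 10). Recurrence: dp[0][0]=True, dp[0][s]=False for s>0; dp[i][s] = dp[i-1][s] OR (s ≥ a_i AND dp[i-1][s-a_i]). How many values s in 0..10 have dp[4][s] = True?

i\s   0   1   2   3   4   5   6   7   8   9  10
  0   T   F   F   F   F   F   F   F   F   F   F
  1   T   F   F   T   F   F   F   F   F   F   F
  2   T   T   F   T   T   F   F   F   F   F   F
  3   T   T   F   T   T   T   F   T   T   F   F
  4   T   T   F   T   T   T   F   T   T   T   F
  5   T   T   F   T   T   T   T   T   T   T   T
  6   T   T   F   T   T   T   T   T   T   T   T

8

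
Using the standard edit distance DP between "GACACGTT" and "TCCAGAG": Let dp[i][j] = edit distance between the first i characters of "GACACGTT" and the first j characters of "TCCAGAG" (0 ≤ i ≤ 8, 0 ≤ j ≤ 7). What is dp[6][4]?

   ''  T  C  C  A  G  A  G
''  0  1  2  3  4  5  6  7
 G  1  1  2  3  4  4  5  6
 A  2  2  2  3  3  4  4  5
 C  3  3  2  2  3  4  5  5
 A  4  4  3  3  2  3  4  5
 C  5  5  4  3  3  3  4  5
 G  6  6  5  4  4  3  4  4
 T  7  6  6  5  5  4  4  5
 T  8  7  7  6  6  5  5  5

4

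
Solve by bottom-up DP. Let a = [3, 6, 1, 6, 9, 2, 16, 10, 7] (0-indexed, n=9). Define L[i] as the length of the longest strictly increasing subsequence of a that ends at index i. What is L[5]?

   i    0    1    2    3    4    5    6    7    8
a[i]    3    6    1    6    9    2   16   10    7
L[i]    1    2    1    2    3    2    4    4    3

2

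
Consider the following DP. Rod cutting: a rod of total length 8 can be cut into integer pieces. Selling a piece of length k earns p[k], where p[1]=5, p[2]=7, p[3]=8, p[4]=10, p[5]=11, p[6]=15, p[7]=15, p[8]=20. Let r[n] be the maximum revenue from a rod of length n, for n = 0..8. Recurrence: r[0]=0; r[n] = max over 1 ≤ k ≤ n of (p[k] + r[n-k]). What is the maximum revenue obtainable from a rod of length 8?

   n    0    1    2    3    4    5    6    7    8
r[n]    0    5   10   15   20   25   30   35   40

40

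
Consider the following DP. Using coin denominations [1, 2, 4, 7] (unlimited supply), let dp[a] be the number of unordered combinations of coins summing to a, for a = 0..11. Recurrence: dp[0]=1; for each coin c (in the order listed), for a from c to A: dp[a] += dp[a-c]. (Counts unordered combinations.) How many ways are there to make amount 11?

after  coin     0     1     2     3     4     5     6     7     8     9    10    11
          1     1     1     1     1     1     1     1     1     1     1     1     1
          2     1     1     2     2     3     3     4     4     5     5     6     6
          4     1     1     2     2     4     4     6     6     9     9    12    12
          7     1     1     2     2     4     4     6     7    10    11    14    16

16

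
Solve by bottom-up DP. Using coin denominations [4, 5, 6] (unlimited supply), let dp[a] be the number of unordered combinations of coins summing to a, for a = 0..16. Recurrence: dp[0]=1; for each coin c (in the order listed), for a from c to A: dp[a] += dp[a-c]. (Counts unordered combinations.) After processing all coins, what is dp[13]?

after  coin     0     1     2     3     4     5     6     7     8     9    10    11    12    13    14    15    16
          4     1     0     0     0     1     0     0     0     1     0     0     0     1     0     0     0     1
          5     1     0     0     0     1     1     0     0     1     1     1     0     1     1     1     1     1
          6     1     0     0     0     1     1     1     0     1     1     2     1     2     1     2     2     3

1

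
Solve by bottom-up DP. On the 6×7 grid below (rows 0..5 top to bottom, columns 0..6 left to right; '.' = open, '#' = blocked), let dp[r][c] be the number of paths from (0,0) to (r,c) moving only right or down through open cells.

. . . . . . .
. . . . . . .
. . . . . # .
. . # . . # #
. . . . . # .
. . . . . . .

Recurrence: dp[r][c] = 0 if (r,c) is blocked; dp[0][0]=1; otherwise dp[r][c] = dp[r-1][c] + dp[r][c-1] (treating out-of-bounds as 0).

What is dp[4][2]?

r\c   0   1   2   3   4   5   6
  0   1   1   1   1   1   1   1
  1   1   2   3   4   5   6   7
  2   1   3   6  10  15   0   7
  3   1   4   0  10  25   0   0
  4   1   5   5  15  40   0   0
  5   1   6  11  26  66  66  66

5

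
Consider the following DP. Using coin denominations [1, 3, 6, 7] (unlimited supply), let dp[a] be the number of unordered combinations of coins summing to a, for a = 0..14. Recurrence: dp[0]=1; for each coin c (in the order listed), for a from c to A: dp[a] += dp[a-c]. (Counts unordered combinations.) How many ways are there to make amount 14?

14

after  coin     0     1     2     3     4     5     6     7     8     9    10    11    12    13    14
          1     1     1     1     1     1     1     1     1     1     1     1     1     1     1     1
          3     1     1     1     2     2     2     3     3     3     4     4     4     5     5     5
          6     1     1     1     2     2     2     4     4     4     6     6     6     9     9     9
          7     1     1     1     2     2     2     4     5     5     7     8     8    11    13    14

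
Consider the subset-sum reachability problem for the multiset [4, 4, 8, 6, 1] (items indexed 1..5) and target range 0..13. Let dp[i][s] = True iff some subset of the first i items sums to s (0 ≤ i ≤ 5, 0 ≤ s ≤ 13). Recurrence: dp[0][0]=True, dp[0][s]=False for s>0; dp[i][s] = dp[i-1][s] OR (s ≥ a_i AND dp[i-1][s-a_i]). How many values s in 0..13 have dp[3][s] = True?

4

i\s   0   1   2   3   4   5   6   7   8   9  10  11  12  13
  0   T   F   F   F   F   F   F   F   F   F   F   F   F   F
  1   T   F   F   F   T   F   F   F   F   F   F   F   F   F
  2   T   F   F   F   T   F   F   F   T   F   F   F   F   F
  3   T   F   F   F   T   F   F   F   T   F   F   F   T   F
  4   T   F   F   F   T   F   T   F   T   F   T   F   T   F
  5   T   T   F   F   T   T   T   T   T   T   T   T   T   T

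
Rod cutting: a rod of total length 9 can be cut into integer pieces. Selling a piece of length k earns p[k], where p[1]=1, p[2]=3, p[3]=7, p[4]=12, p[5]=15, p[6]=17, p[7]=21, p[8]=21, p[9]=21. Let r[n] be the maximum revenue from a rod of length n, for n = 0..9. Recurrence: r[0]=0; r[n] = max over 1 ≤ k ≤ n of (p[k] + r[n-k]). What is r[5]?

15

   n    0    1    2    3    4    5    6    7    8    9
r[n]    0    1    3    7   12   15   17   21   24   27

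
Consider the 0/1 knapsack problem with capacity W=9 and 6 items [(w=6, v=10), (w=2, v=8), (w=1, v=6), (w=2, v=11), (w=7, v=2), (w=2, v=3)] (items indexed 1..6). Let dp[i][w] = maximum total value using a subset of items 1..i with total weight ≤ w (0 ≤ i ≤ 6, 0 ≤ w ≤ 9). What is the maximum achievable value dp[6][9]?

28

i\w   0   1   2   3   4   5   6   7   8   9
  0   0   0   0   0   0   0   0   0   0   0
  1   0   0   0   0   0   0  10  10  10  10
  2   0   0   8   8   8   8  10  10  18  18
  3   0   6   8  14  14  14  14  16  18  24
  4   0   6  11  17  19  25  25  25  25  27
  5   0   6  11  17  19  25  25  25  25  27
  6   0   6  11  17  19  25  25  28  28  28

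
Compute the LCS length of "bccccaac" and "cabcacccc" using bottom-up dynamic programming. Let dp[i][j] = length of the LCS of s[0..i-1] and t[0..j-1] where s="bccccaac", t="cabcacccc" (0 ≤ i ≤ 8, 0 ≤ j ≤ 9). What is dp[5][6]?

   ''  c  a  b  c  a  c  c  c  c
''  0  0  0  0  0  0  0  0  0  0
 b  0  0  0  1  1  1  1  1  1  1
 c  0  1  1  1  2  2  2  2  2  2
 c  0  1  1  1  2  2  3  3  3  3
 c  0  1  1  1  2  2  3  4  4  4
 c  0  1  1  1  2  2  3  4  5  5
 a  0  1  2  2  2  3  3  4  5  5
 a  0  1  2  2  2  3  3  4  5  5
 c  0  1  2  2  3  3  4  4  5  6

3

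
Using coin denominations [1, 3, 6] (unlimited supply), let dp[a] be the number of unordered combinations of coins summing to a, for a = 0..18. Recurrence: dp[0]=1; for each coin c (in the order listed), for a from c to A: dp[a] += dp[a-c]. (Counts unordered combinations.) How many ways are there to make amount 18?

after  coin     0     1     2     3     4     5     6     7     8     9    10    11    12    13    14    15    16    17    18
          1     1     1     1     1     1     1     1     1     1     1     1     1     1     1     1     1     1     1     1
          3     1     1     1     2     2     2     3     3     3     4     4     4     5     5     5     6     6     6     7
          6     1     1     1     2     2     2     4     4     4     6     6     6     9     9     9    12    12    12    16

16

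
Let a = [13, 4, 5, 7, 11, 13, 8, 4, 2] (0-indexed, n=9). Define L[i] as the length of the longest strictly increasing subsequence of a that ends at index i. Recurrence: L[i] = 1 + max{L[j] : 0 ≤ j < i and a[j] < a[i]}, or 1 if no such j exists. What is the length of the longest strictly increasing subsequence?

   i    0    1    2    3    4    5    6    7    8
a[i]   13    4    5    7   11   13    8    4    2
L[i]    1    1    2    3    4    5    4    1    1

5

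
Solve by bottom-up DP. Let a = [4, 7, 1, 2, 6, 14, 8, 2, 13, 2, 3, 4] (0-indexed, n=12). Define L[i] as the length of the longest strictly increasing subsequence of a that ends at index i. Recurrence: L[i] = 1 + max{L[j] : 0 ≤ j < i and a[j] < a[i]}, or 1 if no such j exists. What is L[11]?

4

   i    0    1    2    3    4    5    6    7    8    9   10   11
a[i]    4    7    1    2    6   14    8    2   13    2    3    4
L[i]    1    2    1    2    3    4    4    2    5    2    3    4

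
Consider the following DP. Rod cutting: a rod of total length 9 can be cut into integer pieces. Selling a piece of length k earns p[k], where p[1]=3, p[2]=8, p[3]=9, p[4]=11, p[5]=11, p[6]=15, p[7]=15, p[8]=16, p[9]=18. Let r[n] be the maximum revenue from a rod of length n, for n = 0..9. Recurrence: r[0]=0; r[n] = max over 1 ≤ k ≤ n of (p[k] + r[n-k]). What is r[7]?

   n    0    1    2    3    4    5    6    7    8    9
r[n]    0    3    8   11   16   19   24   27   32   35

27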